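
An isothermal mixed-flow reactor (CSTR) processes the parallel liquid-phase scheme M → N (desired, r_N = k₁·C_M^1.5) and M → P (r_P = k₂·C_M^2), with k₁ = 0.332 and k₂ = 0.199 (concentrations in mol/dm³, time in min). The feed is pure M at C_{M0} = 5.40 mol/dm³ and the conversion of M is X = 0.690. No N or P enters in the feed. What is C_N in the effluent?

Exit C_M = C_{M0}(1−X) = 5.40×0.310 = 1.674 mol/dm³.
Rates in a CSTR are evaluated at the outlet concentration: r_N = 0.332×1.674^1.5 = 0.7191, r_P = 0.199×1.674^2 = 0.5577.
Fraction of consumed M going to N: r_N/(r_N+r_P) = 0.5632.
C_N = 0.5632·C_{M0}·X = 0.5632×5.40×0.690 = 2.10 mol/dm³.

2.10 mol/dm³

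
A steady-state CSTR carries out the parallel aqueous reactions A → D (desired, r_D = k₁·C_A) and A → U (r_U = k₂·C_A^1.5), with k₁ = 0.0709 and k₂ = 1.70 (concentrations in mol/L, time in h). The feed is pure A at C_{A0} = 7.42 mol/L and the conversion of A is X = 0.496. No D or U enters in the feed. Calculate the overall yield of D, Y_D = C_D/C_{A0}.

0.0105

Exit C_A = C_{A0}(1−X) = 7.42×0.504 = 3.740 mol/L.
Rates in a CSTR are evaluated at the outlet concentration: r_D = 0.0709×3.740 = 0.2651, r_U = 1.70×3.740^1.5 = 12.29.
Fraction of consumed A going to D: r_D/(r_D+r_U) = 0.02111.
C_D = 0.02111·C_{A0}·X = 0.02111×7.42×0.496 = 0.0777 mol/L; Y_D = C_D/C_{A0} = 0.0105.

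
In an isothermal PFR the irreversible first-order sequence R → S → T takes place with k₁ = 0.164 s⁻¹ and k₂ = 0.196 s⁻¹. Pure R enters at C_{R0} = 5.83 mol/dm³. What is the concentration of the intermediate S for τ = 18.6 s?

0.634 mol/dm³

The intermediate concentration in a first-order A→B→C sequence is C_S = k₁C_{R0}(e^(−k₁τ) − e^(−k₂τ))/(k₂−k₁).
e^(−k₁τ) = e^(−0.164×18.6) = e^(−3.050) = 0.04734; e^(−k₂τ) = e^(−3.646) = 0.02611.
C_S = 0.164×5.83/(0.196−0.164) × (0.04734−0.02611) = 29.88×0.02123 = 0.6345 mol/dm³.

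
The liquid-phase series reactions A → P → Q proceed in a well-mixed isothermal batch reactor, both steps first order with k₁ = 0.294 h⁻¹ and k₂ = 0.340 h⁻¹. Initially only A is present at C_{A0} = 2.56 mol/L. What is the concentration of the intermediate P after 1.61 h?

Solving the coupled first-order balances gives C_P(t) = [k₁/(k₂−k₁)]·C_{A0}·(e^(−k₁t) − e^(−k₂t)).
e^(−k₁t) = e^(−0.294×1.61) = e^(−0.4733) = 0.6229; e^(−k₂t) = e^(−0.5474) = 0.5785.
C_P = 0.294×2.56/(0.340−0.294) × (0.6229−0.5785) = 16.36×0.04447 = 0.7275 mol/L.

0.728 mol/L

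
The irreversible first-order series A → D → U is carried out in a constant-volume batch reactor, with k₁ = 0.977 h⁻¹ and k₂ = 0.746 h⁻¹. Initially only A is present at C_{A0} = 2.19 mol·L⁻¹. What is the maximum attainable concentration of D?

For a first-order series the maximum intermediate yield is C_{D,max}/C_{A0} = (k₁/k₂)^[k₂/(k₂−k₁)].
= (0.977/0.746)^(0.746/(0.746−0.977)) = (1.310)^(-3.229) = 0.4185.
C_{D,max} = 0.4185×2.19 = 0.916 mol·L⁻¹.

0.916 mol·L⁻¹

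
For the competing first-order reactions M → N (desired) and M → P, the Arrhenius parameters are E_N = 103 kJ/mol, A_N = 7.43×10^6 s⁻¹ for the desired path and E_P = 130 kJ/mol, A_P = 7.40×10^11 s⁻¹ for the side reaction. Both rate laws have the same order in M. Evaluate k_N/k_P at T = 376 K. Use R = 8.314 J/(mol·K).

0.0566

k_N/k_P = (A_N/A_P)·exp[−(E_N−E_P)/(RT)] = (A_N/A_P)·exp[(E_P−E_N)/(RT)].
(E_P−E_N)/(RT) = (130−103)×10³/(8.314×376) = 27000/3126 = 8.637.
k_N/k_P = (7.43×10^6/7.40×10^11)·exp(8.637) = 1.004×10^-5 × 5637 = 0.0566.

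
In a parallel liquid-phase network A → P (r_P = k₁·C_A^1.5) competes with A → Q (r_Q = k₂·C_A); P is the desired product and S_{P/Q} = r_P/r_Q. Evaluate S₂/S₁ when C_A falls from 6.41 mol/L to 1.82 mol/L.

0.533

S_{P/Q} = (k₁/k₂)·C_A^0.5, so S₂/S₁ = (C_{A,2}/C_{A,1})^0.5.
= (1.82/6.41)^0.5 = (0.2839)^0.5 = 0.533.
Selectivity toward P falls as C_A falls — high-concentration operation is favoured.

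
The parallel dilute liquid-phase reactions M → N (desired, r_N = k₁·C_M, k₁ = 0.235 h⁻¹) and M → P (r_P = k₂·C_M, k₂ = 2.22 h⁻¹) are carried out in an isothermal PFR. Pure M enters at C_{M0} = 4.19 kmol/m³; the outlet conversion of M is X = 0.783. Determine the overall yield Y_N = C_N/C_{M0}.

0.0750

C_M = C_{M0}(1−X) = 0.9092 kmol/m³.
Both paths are first order in M, so the instantaneous fraction to N is constant: dC_N/d(−C_M) = k₁/(k₁+k₂) = 0.09572.
C_N = 0.09572·(C_{M0}−C_M) = 0.09572×3.281 = 0.314 kmol/m³.
Y_N = C_N/C_{M0} = 0.3140/4.19 = 0.0750.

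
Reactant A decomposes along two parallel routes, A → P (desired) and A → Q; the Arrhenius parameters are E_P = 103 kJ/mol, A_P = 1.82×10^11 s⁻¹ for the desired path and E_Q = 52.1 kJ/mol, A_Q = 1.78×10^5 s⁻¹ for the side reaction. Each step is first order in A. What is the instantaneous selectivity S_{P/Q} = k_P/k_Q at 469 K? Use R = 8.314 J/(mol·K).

2.19

Since both paths have the same order in A, the concentration cancels and S_{P/Q} = k_P/k_Q = (A_P/A_Q)·exp[(E_Q−E_P)/(RT)].
(E_Q−E_P)/(RT) = (52.1−103)×10³/(8.314×469) = -50900/3899 = -13.05.
k_P/k_Q = (1.82×10^11/1.78×10^5)·exp(-13.05) = 1.022×10^6 × 2.142×10^-6 = 2.19.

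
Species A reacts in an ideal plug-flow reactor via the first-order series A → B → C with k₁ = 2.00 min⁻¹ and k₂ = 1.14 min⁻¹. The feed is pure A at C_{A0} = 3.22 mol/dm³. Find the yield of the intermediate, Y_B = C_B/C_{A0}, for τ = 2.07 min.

0.183

For first-order series with pure A initially, C_B(τ) = k₁C_{A0}/(k₂−k₁)·(e^(−k₁τ) − e^(−k₂τ)).
e^(−k₁τ) = e^(−2.00×2.07) = e^(−4.140) = 0.01592; e^(−k₂τ) = e^(−2.360) = 0.09444.
C_B = 2.00×3.22/(1.14−2.00) × (0.01592−0.09444) = (-7.488)×(-0.07852) = 0.5880 mol/dm³.
Y_B = C_B/C_{A0} = 0.5880/3.22 = 0.183.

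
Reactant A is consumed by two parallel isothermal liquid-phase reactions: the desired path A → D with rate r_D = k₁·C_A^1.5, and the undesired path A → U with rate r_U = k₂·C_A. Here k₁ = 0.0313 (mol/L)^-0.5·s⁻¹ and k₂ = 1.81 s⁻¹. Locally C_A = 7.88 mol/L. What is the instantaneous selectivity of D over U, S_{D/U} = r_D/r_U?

S_{D/U} = r_D/r_U = (k₁·C_A^1.5)/(k₂·C_A) = (k₁/k₂)·C_A^0.5.
= (0.0313×7.880^1.5) / (1.81×7.880) = 0.6924/14.26 = 0.0485.

0.0485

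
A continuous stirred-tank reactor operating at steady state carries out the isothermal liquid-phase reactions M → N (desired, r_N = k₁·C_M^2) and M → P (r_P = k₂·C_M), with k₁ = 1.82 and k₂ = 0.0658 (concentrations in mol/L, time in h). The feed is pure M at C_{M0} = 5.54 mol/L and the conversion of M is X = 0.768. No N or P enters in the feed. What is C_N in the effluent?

4.14 mol/L

Exit C_M = C_{M0}(1−X) = 5.54×0.232 = 1.285 mol/L.
Rates in a CSTR are evaluated at the outlet concentration: r_N = 1.82×1.285^2 = 3.007, r_P = 0.0658×1.285 = 0.08457.
Fraction of consumed M going to N: r_N/(r_N+r_P) = 0.9726.
C_N = 0.9726·C_{M0}·X = 0.9726×5.54×0.768 = 4.14 mol/L.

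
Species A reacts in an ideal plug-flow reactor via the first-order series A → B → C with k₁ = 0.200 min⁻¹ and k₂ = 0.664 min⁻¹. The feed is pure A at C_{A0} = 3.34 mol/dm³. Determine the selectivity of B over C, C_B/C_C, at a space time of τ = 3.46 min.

Solving the coupled first-order balances gives C_B(τ) = [k₁/(k₂−k₁)]·C_{A0}·(e^(−k₁τ) − e^(−k₂τ)).
e^(−k₁τ) = e^(−0.200×3.46) = e^(−0.6920) = 0.5006; e^(−k₂τ) = e^(−2.297) = 0.1005.
C_B = 0.200×3.34/(0.664−0.200) × (0.5006−0.1005) = 1.440×0.4001 = 0.5759 mol/dm³.
C_A = C_{A0}e^(−k₁τ) = 1.672 mol/dm³, so C_C = C_{A0}−C_A−C_B = 1.092 mol/dm³; C_B/C_C = 0.527.

0.527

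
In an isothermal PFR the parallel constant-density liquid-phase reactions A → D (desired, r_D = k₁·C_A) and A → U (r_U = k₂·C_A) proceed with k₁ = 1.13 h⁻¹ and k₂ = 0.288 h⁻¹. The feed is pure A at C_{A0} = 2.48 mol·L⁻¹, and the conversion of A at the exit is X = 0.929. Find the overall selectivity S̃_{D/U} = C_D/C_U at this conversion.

3.92

C_A = C_{A0}(1−X) = 0.1761 mol·L⁻¹.
Both paths are first order in A, so the instantaneous fraction to D is constant: dC_D/d(−C_A) = k₁/(k₁+k₂) = 0.7969.
C_D = 0.7969·(C_{A0}−C_A) = 0.7969×2.304 = 1.84 mol·L⁻¹.
C_U = (C_{A0}−C_A)−C_D = 0.4679 mol·L⁻¹; S̃_{D/U} = 1.836/0.4679 = 3.92.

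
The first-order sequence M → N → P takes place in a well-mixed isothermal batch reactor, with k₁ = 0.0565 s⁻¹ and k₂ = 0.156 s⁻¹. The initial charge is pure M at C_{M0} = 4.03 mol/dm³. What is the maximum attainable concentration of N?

0.820 mol/dm³

Evaluating C_N at t_opt = ln(k₂/k₁)/(k₂−k₁) gives C_{N,max}/C_{M0} = (k₁/k₂)^[k₂/(k₂−k₁)].
= (0.0565/0.156)^(0.156/(0.156−0.0565)) = (0.3622)^(1.568) = 0.2035.
C_{N,max} = 0.2035×4.03 = 0.820 mol/dm³.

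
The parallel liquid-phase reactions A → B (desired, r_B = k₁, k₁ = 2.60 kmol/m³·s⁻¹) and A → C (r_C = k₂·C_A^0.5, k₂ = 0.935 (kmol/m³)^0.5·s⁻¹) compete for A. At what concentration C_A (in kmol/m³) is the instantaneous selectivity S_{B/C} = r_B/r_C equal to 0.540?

S_{B/C} = (k₁/k₂)·C_A^-0.5 ⇒ C_A = (S·k₂/k₁)^(-2).
= (0.540×0.935/2.60)^(-2) = (0.1942)^(-2) = 26.5 kmol/m³.

26.5 kmol/m³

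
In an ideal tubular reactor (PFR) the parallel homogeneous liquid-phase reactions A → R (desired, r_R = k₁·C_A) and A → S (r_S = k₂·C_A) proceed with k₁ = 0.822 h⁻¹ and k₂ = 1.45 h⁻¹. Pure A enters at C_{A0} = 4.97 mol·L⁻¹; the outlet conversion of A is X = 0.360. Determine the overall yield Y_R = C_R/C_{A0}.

C_A = C_{A0}(1−X) = 3.181 mol·L⁻¹.
Both paths are first order in A, so the instantaneous fraction to R is constant: dC_R/d(−C_A) = k₁/(k₁+k₂) = 0.3618.
C_R = 0.3618·(C_{A0}−C_A) = 0.3618×1.789 = 0.647 mol·L⁻¹.
Y_R = C_R/C_{A0} = 0.6473/4.97 = 0.130.

0.130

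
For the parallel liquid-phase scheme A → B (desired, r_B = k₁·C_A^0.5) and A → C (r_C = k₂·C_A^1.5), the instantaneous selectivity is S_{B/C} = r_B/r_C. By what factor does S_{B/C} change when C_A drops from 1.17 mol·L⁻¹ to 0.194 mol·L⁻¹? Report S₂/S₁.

6.03

S_{B/C} = (k₁/k₂)·C_A⁻¹, so S₂/S₁ = (C_{A,2}/C_{A,1})⁻¹.
= 1.17/0.194 = 6.03.
Selectivity toward B rises as C_A falls — low-concentration operation is favoured.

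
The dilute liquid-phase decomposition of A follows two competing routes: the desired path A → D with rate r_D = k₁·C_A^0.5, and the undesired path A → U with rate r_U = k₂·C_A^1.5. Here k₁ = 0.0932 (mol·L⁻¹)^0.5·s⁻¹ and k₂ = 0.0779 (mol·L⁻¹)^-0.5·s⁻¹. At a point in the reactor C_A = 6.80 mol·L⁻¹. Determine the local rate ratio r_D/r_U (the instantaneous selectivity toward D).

0.176

S_{D/U} = r_D/r_U = (k₁·C_A^0.5)/(k₂·C_A^1.5) = (k₁/k₂)·C_A⁻¹.
= (0.0932×6.800^0.5) / (0.0779×6.800^1.5) = 0.2430/1.381 = 0.176.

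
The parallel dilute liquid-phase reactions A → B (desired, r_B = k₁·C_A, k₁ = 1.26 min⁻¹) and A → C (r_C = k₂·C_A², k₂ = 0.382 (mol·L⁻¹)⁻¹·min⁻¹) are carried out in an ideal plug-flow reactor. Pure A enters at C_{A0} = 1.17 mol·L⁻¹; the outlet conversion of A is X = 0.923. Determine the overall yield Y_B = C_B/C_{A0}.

0.780

C_A = C_{A0}(1−X) = 0.09009 mol·L⁻¹.
Along a PFR/batch, dC_B/dC_A = −r_B/(r_B+r_C) = −k₁/(k₁+k₂·C_A).
Integrating from C_{A0} to C_A: C_B = (1.26/0.382)·ln[(1.26+0.382·1.17)/(1.26+0.382·0.0901)] = 3.298·ln(1.707/1.294) = 0.9125 mol·L⁻¹.
Y_B = C_B/C_{A0} = 0.9125/1.17 = 0.780.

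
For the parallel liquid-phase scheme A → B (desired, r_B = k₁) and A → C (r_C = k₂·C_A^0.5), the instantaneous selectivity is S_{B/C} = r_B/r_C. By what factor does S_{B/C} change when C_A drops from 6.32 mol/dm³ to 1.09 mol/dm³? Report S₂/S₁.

S_{B/C} = (k₁/k₂)·C_A^-0.5, so S₂/S₁ = (C_{A,2}/C_{A,1})^-0.5.
= (1.09/6.32)^(-0.5) = (0.1725)^(-0.5) = 2.41.
Selectivity toward B rises as C_A falls — low-concentration operation is favoured.

2.41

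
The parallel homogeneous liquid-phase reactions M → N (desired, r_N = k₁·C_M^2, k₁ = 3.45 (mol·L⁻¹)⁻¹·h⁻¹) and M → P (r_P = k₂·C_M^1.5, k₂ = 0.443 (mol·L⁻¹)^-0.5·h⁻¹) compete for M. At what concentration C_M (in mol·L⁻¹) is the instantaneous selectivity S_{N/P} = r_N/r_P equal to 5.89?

0.572 mol·L⁻¹

S_{N/P} = (k₁/k₂)·C_M^0.5 ⇒ C_M = (S·k₂/k₁)^(2).
= (5.89×0.443/3.45)^(2) = (0.7563)^(2) = 0.572 mol·L⁻¹.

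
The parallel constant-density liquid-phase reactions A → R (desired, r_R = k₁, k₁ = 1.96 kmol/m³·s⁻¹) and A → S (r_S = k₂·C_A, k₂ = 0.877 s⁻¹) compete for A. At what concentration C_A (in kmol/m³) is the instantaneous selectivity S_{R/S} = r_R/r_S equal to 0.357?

S_{R/S} = (k₁/k₂)·C_A⁻¹ ⇒ C_A = (S·k₂/k₁)^(-1).
= (0.357×0.877/1.96)^(-1) = (0.1597)^(-1) = 6.26 kmol/m³.

6.26 kmol/m³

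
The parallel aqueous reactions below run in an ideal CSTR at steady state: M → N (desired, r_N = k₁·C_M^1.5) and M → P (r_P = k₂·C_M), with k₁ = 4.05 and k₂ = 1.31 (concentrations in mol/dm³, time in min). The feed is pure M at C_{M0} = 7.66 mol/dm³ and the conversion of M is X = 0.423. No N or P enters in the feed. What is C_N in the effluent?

Exit C_M = C_{M0}(1−X) = 7.66×0.577 = 4.420 mol/dm³.
A CSTR operates uniformly at the exit composition, giving r_N = 37.63 and r_P = 5.790 (each k·C_M^n at C_M = 4.420).
Fraction of consumed M going to N: r_N/(r_N+r_P) = 0.8667.
C_N = 0.8667·C_{M0}·X = 0.8667×7.66×0.423 = 2.81 mol/dm³.

2.81 mol/dm³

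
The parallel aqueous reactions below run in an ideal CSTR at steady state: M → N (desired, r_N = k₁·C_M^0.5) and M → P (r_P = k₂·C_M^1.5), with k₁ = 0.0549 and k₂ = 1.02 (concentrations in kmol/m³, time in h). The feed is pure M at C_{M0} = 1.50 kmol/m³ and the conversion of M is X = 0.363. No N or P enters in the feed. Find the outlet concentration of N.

Exit C_M = C_{M0}(1−X) = 1.50×0.637 = 0.9555 kmol/m³.
Rates in a CSTR are evaluated at the outlet concentration: r_N = 0.0549×0.9555^0.5 = 0.05366, r_P = 1.02×0.9555^1.5 = 0.9527.
Fraction of consumed M going to N: r_N/(r_N+r_P) = 0.05333.
C_N = 0.05333·C_{M0}·X = 0.05333×1.50×0.363 = 0.0290 kmol/m³.

0.0290 kmol/m³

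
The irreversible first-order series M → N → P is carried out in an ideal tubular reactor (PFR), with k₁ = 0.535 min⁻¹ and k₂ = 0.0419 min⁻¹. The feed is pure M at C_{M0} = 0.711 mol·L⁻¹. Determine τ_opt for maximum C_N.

For first-order series the maximum of C_N occurs at τ_opt = ln(k₂/k₁)/(k₂−k₁).
= ln(0.0419/0.535)/(0.0419−0.535) = ln(0.07832)/-0.4931 = -2.547/-0.4931 = 5.17 min.

5.17 min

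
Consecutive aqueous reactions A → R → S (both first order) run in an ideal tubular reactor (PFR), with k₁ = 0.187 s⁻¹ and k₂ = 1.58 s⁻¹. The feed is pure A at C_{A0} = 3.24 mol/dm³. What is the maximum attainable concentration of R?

At the optimum, C_{R,max}/C_{A0} = (k₁/k₂)^[k₂/(k₂−k₁)].
= (0.187/1.58)^(1.58/(1.58−0.187)) = (0.1184)^(1.134) = 0.08887.
C_{R,max} = 0.08887×3.24 = 0.288 mol/dm³.

0.288 mol/dm³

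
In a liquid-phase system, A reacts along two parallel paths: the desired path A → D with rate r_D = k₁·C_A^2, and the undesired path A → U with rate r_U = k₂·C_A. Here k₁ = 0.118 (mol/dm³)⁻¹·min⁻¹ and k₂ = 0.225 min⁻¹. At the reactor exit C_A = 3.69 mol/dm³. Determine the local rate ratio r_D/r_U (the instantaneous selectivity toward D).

1.94

S_{D/U} = r_D/r_U = (k₁·C_A^2)/(k₂·C_A) = (k₁/k₂)·C_A.
= (0.118×3.690^2) / (0.225×3.690) = 1.607/0.8303 = 1.94.
Since the desired path is higher order in A, keeping C_A high (PFR or concentrated feed) favours D.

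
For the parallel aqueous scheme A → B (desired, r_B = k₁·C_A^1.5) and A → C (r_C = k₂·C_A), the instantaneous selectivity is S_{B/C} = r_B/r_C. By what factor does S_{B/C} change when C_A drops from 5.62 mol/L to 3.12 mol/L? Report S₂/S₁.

S_{B/C} = (k₁/k₂)·C_A^0.5, so S₂/S₁ = (C_{A,2}/C_{A,1})^0.5.
= (3.12/5.62)^0.5 = (0.5552)^0.5 = 0.745.
Selectivity toward B falls as C_A falls — high-concentration operation is favoured.

0.745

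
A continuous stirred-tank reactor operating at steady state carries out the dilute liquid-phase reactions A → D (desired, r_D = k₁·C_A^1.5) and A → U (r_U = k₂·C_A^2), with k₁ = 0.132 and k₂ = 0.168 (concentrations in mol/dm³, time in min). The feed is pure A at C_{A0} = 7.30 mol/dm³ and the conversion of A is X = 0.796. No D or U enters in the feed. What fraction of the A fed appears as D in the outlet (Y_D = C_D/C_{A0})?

0.312

Exit C_A = C_{A0}(1−X) = 7.30×0.204 = 1.489 mol/dm³.
In a CSTR the entire volume is at exit conditions, so r_D = 0.132×1.489^1.5 = 0.2399 and r_U = 0.168×1.489^2 = 0.3726.
Fraction of consumed A going to D: r_D/(r_D+r_U) = 0.3917.
C_D = 0.3917·C_{A0}·X = 0.3917×7.30×0.796 = 2.28 mol/dm³; Y_D = C_D/C_{A0} = 0.312.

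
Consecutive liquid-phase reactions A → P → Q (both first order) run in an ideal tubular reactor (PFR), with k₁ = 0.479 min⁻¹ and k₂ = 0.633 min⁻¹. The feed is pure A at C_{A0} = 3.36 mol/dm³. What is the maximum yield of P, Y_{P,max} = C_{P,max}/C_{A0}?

For a first-order series the maximum intermediate yield is C_{P,max}/C_{A0} = (k₁/k₂)^[k₂/(k₂−k₁)].
= (0.479/0.633)^(0.633/(0.633−0.479)) = (0.7567)^(4.110) = 0.3180.

0.318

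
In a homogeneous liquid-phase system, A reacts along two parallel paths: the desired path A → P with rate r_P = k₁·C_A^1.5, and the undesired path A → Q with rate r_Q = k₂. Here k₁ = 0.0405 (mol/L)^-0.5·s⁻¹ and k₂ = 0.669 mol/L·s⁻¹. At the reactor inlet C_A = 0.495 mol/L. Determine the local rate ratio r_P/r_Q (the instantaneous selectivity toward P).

S_{P/Q} = r_P/r_Q = (k₁·C_A^1.5)/(k₂) = (k₁/k₂)·C_A^1.5.
= (0.0405×0.4950^1.5) / (0.669) = 0.01410/0.6690 = 0.0211.

0.0211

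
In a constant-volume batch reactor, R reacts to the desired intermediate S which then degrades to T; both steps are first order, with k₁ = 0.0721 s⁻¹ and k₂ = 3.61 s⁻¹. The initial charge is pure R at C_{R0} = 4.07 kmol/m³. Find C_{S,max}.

0.0751 kmol/m³

For a first-order series the maximum intermediate yield is C_{S,max}/C_{R0} = (k₁/k₂)^[k₂/(k₂−k₁)].
= (0.0721/3.61)^(3.61/(3.61−0.0721)) = (0.01997)^(1.020) = 0.01844.
C_{S,max} = 0.01844×4.07 = 0.0751 kmol/m³.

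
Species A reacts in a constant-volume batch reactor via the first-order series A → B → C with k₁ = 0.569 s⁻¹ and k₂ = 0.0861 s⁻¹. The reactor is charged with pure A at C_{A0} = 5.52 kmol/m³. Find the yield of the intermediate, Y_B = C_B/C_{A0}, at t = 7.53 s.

0.600

The intermediate concentration in a first-order A→B→C sequence is C_B = k₁C_{A0}(e^(−k₁t) − e^(−k₂t))/(k₂−k₁).
e^(−k₁t) = e^(−0.569×7.53) = e^(−4.285) = 0.01378; e^(−k₂t) = e^(−0.6483) = 0.5229.
C_B = 0.569×5.52/(0.0861−0.569) × (0.01378−0.5229) = (-6.504)×(-0.5091) = 3.312 kmol/m³.
Y_B = C_B/C_{A0} = 3.312/5.52 = 0.600.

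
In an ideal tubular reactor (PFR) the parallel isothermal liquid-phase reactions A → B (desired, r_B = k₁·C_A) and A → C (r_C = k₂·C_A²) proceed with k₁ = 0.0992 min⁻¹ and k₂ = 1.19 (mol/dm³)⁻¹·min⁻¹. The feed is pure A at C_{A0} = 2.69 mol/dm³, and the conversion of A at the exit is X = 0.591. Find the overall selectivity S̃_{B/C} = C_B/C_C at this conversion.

0.0467

C_A = C_{A0}(1−X) = 1.100 mol/dm³.
Along a PFR/batch, dC_B/dC_A = −r_B/(r_B+r_C) = −k₁/(k₁+k₂·C_A).
Integrating from C_{A0} to C_A: C_B = (0.0992/1.19)·ln[(0.0992+1.19·2.69)/(0.0992+1.19·1.10)] = 0.08336·ln(3.300/1.408) = 0.07098 mol/dm³.
C_C = (C_{A0}−C_A)−C_B = 1.519 mol/dm³; S̃_{B/C} = 0.07098/1.519 = 0.0467.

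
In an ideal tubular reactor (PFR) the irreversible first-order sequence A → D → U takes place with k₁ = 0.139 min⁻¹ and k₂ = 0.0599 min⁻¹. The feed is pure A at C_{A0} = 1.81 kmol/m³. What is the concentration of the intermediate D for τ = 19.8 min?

0.769 kmol/m³

For first-order series with pure A initially, C_D(τ) = k₁C_{A0}/(k₂−k₁)·(e^(−k₁τ) − e^(−k₂τ)).
e^(−k₁τ) = e^(−0.139×19.8) = e^(−2.752) = 0.06379; e^(−k₂τ) = e^(−1.186) = 0.3054.
C_D = 0.139×1.81/(0.0599−0.139) × (0.06379−0.3054) = (-3.181)×(-0.2416) = 0.7686 kmol/m³.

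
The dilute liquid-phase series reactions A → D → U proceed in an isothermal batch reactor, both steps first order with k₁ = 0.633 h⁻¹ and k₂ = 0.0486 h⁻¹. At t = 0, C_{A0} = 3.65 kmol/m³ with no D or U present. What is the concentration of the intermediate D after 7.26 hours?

For first-order series with pure A initially, C_D(t) = k₁C_{A0}/(k₂−k₁)·(e^(−k₁t) − e^(−k₂t)).
e^(−k₁t) = e^(−0.633×7.26) = e^(−4.596) = 0.01010; e^(−k₂t) = e^(−0.3528) = 0.7027.
C_D = 0.633×3.65/(0.0486−0.633) × (0.01010−0.7027) = (-3.954)×(-0.6926) = 2.738 kmol/m³.

2.74 kmol/m³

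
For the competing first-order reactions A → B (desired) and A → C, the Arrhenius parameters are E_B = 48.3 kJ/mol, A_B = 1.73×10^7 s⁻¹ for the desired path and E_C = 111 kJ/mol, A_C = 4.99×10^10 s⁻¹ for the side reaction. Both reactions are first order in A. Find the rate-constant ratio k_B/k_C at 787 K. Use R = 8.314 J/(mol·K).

5.03

With equal orders, S_{B/C} = k_B/k_C = (A_B/A_C)·exp[(E_C−E_B)/(RT)].
(E_C−E_B)/(RT) = (111−48.3)×10³/(8.314×787) = 62700/6543 = 9.583.
k_B/k_C = (1.73×10^7/4.99×10^10)·exp(9.583) = 3.467×10^-4 × 14510 = 5.03.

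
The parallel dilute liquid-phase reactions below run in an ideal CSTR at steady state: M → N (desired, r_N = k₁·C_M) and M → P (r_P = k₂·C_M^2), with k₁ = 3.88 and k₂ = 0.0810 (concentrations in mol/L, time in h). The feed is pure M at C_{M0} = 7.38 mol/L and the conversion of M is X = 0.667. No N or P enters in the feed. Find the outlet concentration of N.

4.68 mol/L

Exit C_M = C_{M0}(1−X) = 7.38×0.333 = 2.458 mol/L.
In a CSTR the entire volume is at exit conditions, so r_N = 3.88×2.458 = 9.535 and r_P = 0.0810×2.458^2 = 0.4892.
Fraction of consumed M going to N: r_N/(r_N+r_P) = 0.9512.
C_N = 0.9512·C_{M0}·X = 0.9512×7.38×0.667 = 4.68 mol/L.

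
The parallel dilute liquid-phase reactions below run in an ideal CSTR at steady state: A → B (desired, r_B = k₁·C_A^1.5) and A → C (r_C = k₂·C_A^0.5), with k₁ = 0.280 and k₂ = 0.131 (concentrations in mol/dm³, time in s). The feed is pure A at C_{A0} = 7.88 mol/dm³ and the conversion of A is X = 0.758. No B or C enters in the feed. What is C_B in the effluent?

Exit C_A = C_{A0}(1−X) = 7.88×0.242 = 1.907 mol/dm³.
Rates in a CSTR are evaluated at the outlet concentration: r_B = 0.280×1.907^1.5 = 0.7373, r_C = 0.131×1.907^0.5 = 0.1809.
Fraction of consumed A going to B: r_B/(r_B+r_C) = 0.8030.
C_B = 0.8030·C_{A0}·X = 0.8030×7.88×0.758 = 4.80 mol/dm³.

4.80 mol/dm³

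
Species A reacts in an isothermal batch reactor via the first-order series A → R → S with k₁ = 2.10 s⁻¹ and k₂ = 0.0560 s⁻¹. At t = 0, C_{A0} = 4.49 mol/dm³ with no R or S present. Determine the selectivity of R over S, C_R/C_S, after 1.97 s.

11.2

Solving the coupled first-order balances gives C_R(t) = [k₁/(k₂−k₁)]·C_{A0}·(e^(−k₁t) − e^(−k₂t)).
e^(−k₁t) = e^(−2.10×1.97) = e^(−4.137) = 0.01597; e^(−k₂t) = e^(−0.1103) = 0.8955.
C_R = 2.10×4.49/(0.0560−2.10) × (0.01597−0.8955) = (-4.613)×(-0.8796) = 4.057 mol/dm³.
C_A = C_{A0}e^(−k₁t) = 0.07171 mol/dm³, so C_S = C_{A0}−C_A−C_R = 0.3608 mol/dm³; C_R/C_S = 11.2.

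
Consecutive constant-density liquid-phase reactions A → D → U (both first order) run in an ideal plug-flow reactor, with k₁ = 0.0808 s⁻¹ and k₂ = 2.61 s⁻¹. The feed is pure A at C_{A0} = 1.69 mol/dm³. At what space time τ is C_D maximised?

For first-order series the maximum of C_D occurs at τ_opt = ln(k₂/k₁)/(k₂−k₁).
= ln(2.61/0.0808)/(2.61−0.0808) = ln(32.30)/2.529 = 3.475/2.529 = 1.37 s.

1.37 s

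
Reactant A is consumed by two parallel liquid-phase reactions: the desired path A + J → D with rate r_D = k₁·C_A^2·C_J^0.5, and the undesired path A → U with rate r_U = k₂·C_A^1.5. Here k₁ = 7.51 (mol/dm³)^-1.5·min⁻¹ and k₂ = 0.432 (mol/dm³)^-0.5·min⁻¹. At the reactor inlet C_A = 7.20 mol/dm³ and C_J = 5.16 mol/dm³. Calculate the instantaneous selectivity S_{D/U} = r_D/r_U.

106

S_{D/U} = r_D/r_U = (k₁·C_A^2·C_J^0.5)/(k₂·C_A^1.5) = (k₁/k₂)·C_A^0.5·C_J^0.5.
= (7.51×7.200^2×5.160^0.5) / (0.432×7.200^1.5) = 884.4/8.346 = 106.
Since the desired path is higher order in A, keeping C_A high (PFR or concentrated feed) favours D.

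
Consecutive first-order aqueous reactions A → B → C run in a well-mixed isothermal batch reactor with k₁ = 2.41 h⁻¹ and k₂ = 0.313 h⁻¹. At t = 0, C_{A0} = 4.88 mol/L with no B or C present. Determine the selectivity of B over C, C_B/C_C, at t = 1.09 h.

Solving the coupled first-order balances gives C_B(t) = [k₁/(k₂−k₁)]·C_{A0}·(e^(−k₁t) − e^(−k₂t)).
e^(−k₁t) = e^(−2.41×1.09) = e^(−2.627) = 0.07230; e^(−k₂t) = e^(−0.3412) = 0.7109.
C_B = 2.41×4.88/(0.313−2.41) × (0.07230−0.7109) = (-5.608)×(-0.6386) = 3.582 mol/L.
C_A = C_{A0}e^(−k₁t) = 0.3528 mol/L, so C_C = C_{A0}−C_A−C_B = 0.9454 mol/L; C_B/C_C = 3.79.

3.79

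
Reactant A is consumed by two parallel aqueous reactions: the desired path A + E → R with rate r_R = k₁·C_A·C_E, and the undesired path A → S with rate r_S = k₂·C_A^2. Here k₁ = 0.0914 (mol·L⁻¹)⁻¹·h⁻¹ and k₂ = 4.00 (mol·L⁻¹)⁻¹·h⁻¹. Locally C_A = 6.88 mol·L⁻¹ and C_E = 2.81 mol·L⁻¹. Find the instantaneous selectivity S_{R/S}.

0.00933

S_{R/S} = r_R/r_S = (k₁·C_A·C_E)/(k₂·C_A^2) = (k₁/k₂)·C_A⁻¹·C_E.
= (0.0914×6.880×2.810) / (4.00×6.880^2) = 1.767/189.3 = 0.00933.
The undesired path is higher order in A, so low C_A (CSTR or dilute feed) favours R.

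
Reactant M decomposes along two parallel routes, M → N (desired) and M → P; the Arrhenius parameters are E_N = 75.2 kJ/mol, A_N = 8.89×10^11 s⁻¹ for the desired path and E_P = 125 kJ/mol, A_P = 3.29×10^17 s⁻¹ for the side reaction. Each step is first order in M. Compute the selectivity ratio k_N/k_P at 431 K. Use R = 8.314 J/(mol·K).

Since both paths have the same order in M, the concentration cancels and S_{N/P} = k_N/k_P = (A_N/A_P)·exp[(E_P−E_N)/(RT)].
(E_P−E_N)/(RT) = (125−75.2)×10³/(8.314×431) = 49800/3583 = 13.90.
k_N/k_P = (8.89×10^11/3.29×10^17)·exp(13.90) = 2.702×10^-6 × 1.086×10^6 = 2.93.
Since E_N < E_P, lowering the temperature improves selectivity toward N.

2.93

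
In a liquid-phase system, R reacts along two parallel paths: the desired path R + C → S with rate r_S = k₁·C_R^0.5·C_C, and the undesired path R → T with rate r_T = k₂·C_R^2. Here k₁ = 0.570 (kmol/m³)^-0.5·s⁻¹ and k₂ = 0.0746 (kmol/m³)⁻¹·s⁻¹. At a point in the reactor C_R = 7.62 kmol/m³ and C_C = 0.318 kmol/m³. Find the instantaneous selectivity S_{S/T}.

0.116

S_{S/T} = r_S/r_T = (k₁·C_R^0.5·C_C)/(k₂·C_R^2) = (k₁/k₂)·C_R^-1.5·C_C.
= (0.570×7.620^0.5×0.3180) / (0.0746×7.620^2) = 0.5004/4.332 = 0.116.
The undesired path is higher order in R, so low C_R (CSTR or dilute feed) favours S.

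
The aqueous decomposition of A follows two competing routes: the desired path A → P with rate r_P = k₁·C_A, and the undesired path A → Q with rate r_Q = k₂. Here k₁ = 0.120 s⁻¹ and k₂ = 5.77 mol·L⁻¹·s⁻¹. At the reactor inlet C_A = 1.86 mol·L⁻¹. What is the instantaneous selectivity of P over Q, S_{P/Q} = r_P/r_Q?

S_{P/Q} = r_P/r_Q = (k₁·C_A)/(k₂) = (k₁/k₂)·C_A.
= (0.120×1.860) / (5.77) = 0.2232/5.770 = 0.0387.
Since the desired path is higher order in A, keeping C_A high (PFR or concentrated feed) favours P.

0.0387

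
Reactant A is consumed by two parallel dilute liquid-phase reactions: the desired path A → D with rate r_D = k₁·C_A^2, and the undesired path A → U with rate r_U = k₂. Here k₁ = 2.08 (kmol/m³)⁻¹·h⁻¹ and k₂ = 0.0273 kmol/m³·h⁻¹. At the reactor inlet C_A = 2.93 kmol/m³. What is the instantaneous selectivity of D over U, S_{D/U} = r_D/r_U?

S_{D/U} = r_D/r_U = (k₁·C_A^2)/(k₂) = (k₁/k₂)·C_A^2.
= (2.08×2.930^2) / (0.0273) = 17.86/0.02730 = 654.

654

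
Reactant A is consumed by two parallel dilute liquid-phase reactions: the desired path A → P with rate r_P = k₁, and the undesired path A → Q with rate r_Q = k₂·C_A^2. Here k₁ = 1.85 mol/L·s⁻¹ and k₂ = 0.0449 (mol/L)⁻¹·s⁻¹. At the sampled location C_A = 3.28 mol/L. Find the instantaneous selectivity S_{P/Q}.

3.83

S_{P/Q} = r_P/r_Q = (k₁)/(k₂·C_A^2) = (k₁/k₂)·C_A^-2.
= (1.85) / (0.0449×3.280^2) = 1.850/0.4831 = 3.83.
The undesired path is higher order in A, so low C_A (CSTR or dilute feed) favours P.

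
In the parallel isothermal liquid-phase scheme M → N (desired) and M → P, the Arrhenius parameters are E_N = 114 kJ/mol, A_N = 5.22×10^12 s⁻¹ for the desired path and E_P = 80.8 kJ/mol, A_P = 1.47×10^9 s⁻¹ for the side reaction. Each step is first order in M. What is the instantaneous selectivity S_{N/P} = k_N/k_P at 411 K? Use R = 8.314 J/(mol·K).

With equal orders, S_{N/P} = k_N/k_P = (A_N/A_P)·exp[(E_P−E_N)/(RT)].
(E_P−E_N)/(RT) = (80.8−114)×10³/(8.314×411) = -33200/3417 = -9.716.
k_N/k_P = (5.22×10^12/1.47×10^9)·exp(-9.716) = 3551 × 6.031×10^-5 = 0.214.

0.214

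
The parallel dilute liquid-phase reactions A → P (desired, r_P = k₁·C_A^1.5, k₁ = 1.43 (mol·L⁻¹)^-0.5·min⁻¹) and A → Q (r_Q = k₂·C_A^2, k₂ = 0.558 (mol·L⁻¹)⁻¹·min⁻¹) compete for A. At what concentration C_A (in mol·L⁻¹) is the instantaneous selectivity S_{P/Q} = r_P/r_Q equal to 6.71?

S_{P/Q} = (k₁/k₂)·C_A^-0.5 ⇒ C_A = (S·k₂/k₁)^(-2).
= (6.71×0.558/1.43)^(-2) = (2.618)^(-2) = 0.146 mol·L⁻¹.

0.146 mol·L⁻¹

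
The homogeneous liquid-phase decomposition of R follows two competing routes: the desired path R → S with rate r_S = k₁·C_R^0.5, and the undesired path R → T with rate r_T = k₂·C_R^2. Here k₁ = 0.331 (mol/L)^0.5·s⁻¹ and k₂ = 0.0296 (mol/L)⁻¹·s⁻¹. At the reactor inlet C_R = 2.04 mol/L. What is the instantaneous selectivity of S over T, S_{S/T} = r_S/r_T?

S_{S/T} = r_S/r_T = (k₁·C_R^0.5)/(k₂·C_R^2) = (k₁/k₂)·C_R^-1.5.
= (0.331×2.040^0.5) / (0.0296×2.040^2) = 0.4728/0.1232 = 3.84.
The undesired path is higher order in R, so low C_R (CSTR or dilute feed) favours S.

3.84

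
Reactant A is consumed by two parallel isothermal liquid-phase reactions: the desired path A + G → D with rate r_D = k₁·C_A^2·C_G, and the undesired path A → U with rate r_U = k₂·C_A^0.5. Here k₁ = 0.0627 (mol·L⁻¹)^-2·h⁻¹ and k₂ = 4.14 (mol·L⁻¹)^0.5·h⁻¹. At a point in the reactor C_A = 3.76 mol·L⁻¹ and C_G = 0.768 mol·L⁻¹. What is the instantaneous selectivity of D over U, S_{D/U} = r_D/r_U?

0.0848

S_{D/U} = r_D/r_U = (k₁·C_A^2·C_G)/(k₂·C_A^0.5) = (k₁/k₂)·C_A^1.5·C_G.
= (0.0627×3.760^2×0.7680) / (4.14×3.760^0.5) = 0.6808/8.028 = 0.0848.
Since the desired path is higher order in A, keeping C_A high (PFR or concentrated feed) favours D.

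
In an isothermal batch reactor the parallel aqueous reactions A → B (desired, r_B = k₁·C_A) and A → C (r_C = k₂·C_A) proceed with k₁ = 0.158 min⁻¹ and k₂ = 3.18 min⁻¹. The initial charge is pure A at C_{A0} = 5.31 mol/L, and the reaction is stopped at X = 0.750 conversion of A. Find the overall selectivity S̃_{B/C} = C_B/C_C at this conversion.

C_A = C_{A0}(1−X) = 1.327 mol/L.
Both paths are first order in A, so the instantaneous fraction to B is constant: dC_B/d(−C_A) = k₁/(k₁+k₂) = 0.04733.
C_B = 0.04733·(C_{A0}−C_A) = 0.04733×3.982 = 0.189 mol/L.
C_C = (C_{A0}−C_A)−C_B = 3.794 mol/L; S̃_{B/C} = 0.1885/3.794 = 0.0497.

0.0497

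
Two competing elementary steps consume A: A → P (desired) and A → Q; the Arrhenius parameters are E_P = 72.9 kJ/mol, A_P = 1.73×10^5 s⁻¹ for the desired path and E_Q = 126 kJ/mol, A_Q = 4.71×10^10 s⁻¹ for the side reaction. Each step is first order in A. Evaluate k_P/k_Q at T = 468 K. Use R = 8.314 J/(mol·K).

With equal orders, S_{P/Q} = k_P/k_Q = (A_P/A_Q)·exp[(E_Q−E_P)/(RT)].
(E_Q−E_P)/(RT) = (126−72.9)×10³/(8.314×468) = 53100/3891 = 13.65.
k_P/k_Q = (1.73×10^5/4.71×10^10)·exp(13.65) = 3.673×10^-6 × 8.450×10^5 = 3.10.
Since E_P < E_Q, lowering the temperature improves selectivity toward P.

3.10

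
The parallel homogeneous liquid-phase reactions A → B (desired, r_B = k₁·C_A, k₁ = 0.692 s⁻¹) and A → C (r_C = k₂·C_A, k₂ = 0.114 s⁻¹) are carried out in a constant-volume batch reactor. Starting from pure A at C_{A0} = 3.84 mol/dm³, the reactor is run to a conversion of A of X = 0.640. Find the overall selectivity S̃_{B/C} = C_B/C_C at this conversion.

C_A = C_{A0}(1−X) = 1.382 mol/dm³.
Both paths are first order in A, so the instantaneous fraction to B is constant: dC_B/d(−C_A) = k₁/(k₁+k₂) = 0.8586.
C_B = 0.8586·(C_{A0}−C_A) = 0.8586×2.458 = 2.11 mol/dm³.
C_C = (C_{A0}−C_A)−C_B = 0.3476 mol/dm³; S̃_{B/C} = 2.110/0.3476 = 6.07.

6.07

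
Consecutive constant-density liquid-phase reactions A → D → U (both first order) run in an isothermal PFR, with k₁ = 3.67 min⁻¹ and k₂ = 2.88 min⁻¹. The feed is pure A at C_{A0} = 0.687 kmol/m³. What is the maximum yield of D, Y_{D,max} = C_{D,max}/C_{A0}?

0.413

Evaluating C_D at τ_opt = ln(k₂/k₁)/(k₂−k₁) gives C_{D,max}/C_{A0} = (k₁/k₂)^[k₂/(k₂−k₁)].
= (3.67/2.88)^(2.88/(2.88−3.67)) = (1.274)^(-3.646) = 0.4133.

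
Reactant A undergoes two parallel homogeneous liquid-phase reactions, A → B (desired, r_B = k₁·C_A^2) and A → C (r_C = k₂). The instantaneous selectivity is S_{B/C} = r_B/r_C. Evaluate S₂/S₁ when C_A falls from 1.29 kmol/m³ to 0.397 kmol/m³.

S_{B/C} = (k₁/k₂)·C_A^2, so S₂/S₁ = (C_{A,2}/C_{A,1})^2.
= (0.397/1.29)^2 = (0.3078)^2 = 0.0947.

0.0947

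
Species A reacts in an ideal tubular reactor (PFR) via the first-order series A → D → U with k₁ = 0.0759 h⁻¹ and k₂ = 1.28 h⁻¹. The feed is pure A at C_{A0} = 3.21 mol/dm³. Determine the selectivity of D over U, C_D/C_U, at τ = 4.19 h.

Solving the coupled first-order balances gives C_D(τ) = [k₁/(k₂−k₁)]·C_{A0}·(e^(−k₁τ) − e^(−k₂τ)).
e^(−k₁τ) = e^(−0.0759×4.19) = e^(−0.3180) = 0.7276; e^(−k₂τ) = e^(−5.363) = 0.004686.
C_D = 0.0759×3.21/(1.28−0.0759) × (0.7276−0.004686) = 0.2023×0.7229 = 0.1463 mol/dm³.
C_A = C_{A0}e^(−k₁τ) = 2.336 mol/dm³, so C_U = C_{A0}−C_A−C_D = 0.7282 mol/dm³; C_D/C_U = 0.201.

0.201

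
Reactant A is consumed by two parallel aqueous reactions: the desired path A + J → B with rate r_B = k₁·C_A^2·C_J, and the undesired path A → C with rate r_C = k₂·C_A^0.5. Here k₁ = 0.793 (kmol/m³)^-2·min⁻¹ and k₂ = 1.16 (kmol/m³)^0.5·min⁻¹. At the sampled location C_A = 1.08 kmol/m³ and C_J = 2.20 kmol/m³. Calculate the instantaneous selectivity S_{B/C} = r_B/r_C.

S_{B/C} = r_B/r_C = (k₁·C_A^2·C_J)/(k₂·C_A^0.5) = (k₁/k₂)·C_A^1.5·C_J.
= (0.793×1.080^2×2.200) / (1.16×1.080^0.5) = 2.035/1.206 = 1.69.

1.69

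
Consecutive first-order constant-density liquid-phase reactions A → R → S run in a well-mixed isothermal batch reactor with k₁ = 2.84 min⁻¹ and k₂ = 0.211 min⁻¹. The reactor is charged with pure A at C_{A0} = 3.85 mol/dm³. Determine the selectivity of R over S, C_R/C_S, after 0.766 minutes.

For first-order series with pure A initially, C_R(t) = k₁C_{A0}/(k₂−k₁)·(e^(−k₁t) − e^(−k₂t)).
e^(−k₁t) = e^(−2.84×0.766) = e^(−2.175) = 0.1136; e^(−k₂t) = e^(−0.1616) = 0.8508.
C_R = 2.84×3.85/(0.211−2.84) × (0.1136−0.8508) = (-4.159)×(-0.7372) = 3.066 mol/dm³.
C_A = C_{A0}e^(−k₁t) = 0.4372 mol/dm³, so C_S = C_{A0}−C_A−C_R = 0.3468 mol/dm³; C_R/C_S = 8.84.

8.84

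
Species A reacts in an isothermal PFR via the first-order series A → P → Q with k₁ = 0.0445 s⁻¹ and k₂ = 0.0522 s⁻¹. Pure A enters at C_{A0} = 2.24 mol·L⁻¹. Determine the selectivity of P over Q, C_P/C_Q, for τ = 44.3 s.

0.370

Solving the coupled first-order balances gives C_P(τ) = [k₁/(k₂−k₁)]·C_{A0}·(e^(−k₁τ) − e^(−k₂τ)).
e^(−k₁τ) = e^(−0.0445×44.3) = e^(−1.971) = 0.1393; e^(−k₂τ) = e^(−2.312) = 0.09902.
C_P = 0.0445×2.24/(0.0522−0.0445) × (0.1393−0.09902) = 12.95×0.04025 = 0.5211 mol·L⁻¹.
C_A = C_{A0}e^(−k₁τ) = 0.3120 mol·L⁻¹, so C_Q = C_{A0}−C_A−C_P = 1.407 mol·L⁻¹; C_P/C_Q = 0.370.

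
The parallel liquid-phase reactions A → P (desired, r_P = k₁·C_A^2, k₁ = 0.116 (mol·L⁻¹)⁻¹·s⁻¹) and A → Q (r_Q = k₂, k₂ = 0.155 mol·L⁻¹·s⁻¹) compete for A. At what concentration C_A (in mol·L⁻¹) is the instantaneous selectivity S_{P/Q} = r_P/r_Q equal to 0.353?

S_{P/Q} = (k₁/k₂)·C_A^2 ⇒ C_A = (S·k₂/k₁)^(0.5).
= (0.353×0.155/0.116)^(0.5) = (0.4717)^(0.5) = 0.687 mol·L⁻¹.

0.687 mol·L⁻¹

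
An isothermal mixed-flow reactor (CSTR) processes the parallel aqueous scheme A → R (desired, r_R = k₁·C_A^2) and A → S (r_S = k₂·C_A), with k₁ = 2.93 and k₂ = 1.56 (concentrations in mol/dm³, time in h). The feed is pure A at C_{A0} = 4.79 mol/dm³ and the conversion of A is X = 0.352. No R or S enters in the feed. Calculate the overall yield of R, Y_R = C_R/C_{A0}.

Exit C_A = C_{A0}(1−X) = 4.79×0.648 = 3.104 mol/dm³.
A CSTR operates uniformly at the exit composition, giving r_R = 28.23 and r_S = 4.842 (each k·C_A^n at C_A = 3.104).
Fraction of consumed A going to R: r_R/(r_R+r_S) = 0.8536.
C_R = 0.8536·C_{A0}·X = 0.8536×4.79×0.352 = 1.44 mol/dm³; Y_R = C_R/C_{A0} = 0.300.

0.300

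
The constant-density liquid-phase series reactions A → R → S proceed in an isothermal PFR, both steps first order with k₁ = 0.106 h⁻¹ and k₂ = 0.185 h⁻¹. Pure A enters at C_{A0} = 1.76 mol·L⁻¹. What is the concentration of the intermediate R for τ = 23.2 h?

The intermediate concentration in a first-order A→B→C sequence is C_R = k₁C_{A0}(e^(−k₁τ) − e^(−k₂τ))/(k₂−k₁).
e^(−k₁τ) = e^(−0.106×23.2) = e^(−2.459) = 0.08550; e^(−k₂τ) = e^(−4.292) = 0.01368.
C_R = 0.106×1.76/(0.185−0.106) × (0.08550−0.01368) = 2.362×0.07183 = 0.1696 mol·L⁻¹.

0.170 mol·L⁻¹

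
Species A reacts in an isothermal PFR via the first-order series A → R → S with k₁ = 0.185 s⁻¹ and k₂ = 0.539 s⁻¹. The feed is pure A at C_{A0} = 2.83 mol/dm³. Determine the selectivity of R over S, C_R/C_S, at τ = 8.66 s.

0.144

The intermediate concentration in a first-order A→B→C sequence is C_R = k₁C_{A0}(e^(−k₁τ) − e^(−k₂τ))/(k₂−k₁).
e^(−k₁τ) = e^(−0.185×8.66) = e^(−1.602) = 0.2015; e^(−k₂τ) = e^(−4.668) = 0.009393.
C_R = 0.185×2.83/(0.539−0.185) × (0.2015−0.009393) = 1.479×0.1921 = 0.2841 mol/dm³.
C_A = C_{A0}e^(−k₁τ) = 0.5702 mol/dm³, so C_S = C_{A0}−C_A−C_R = 1.976 mol/dm³; C_R/C_S = 0.144.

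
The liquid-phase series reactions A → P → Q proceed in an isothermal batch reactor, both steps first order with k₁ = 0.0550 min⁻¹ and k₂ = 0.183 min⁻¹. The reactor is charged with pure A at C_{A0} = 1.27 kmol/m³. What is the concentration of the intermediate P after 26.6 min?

The intermediate concentration in a first-order A→B→C sequence is C_P = k₁C_{A0}(e^(−k₁t) − e^(−k₂t))/(k₂−k₁).
e^(−k₁t) = e^(−0.0550×26.6) = e^(−1.463) = 0.2315; e^(−k₂t) = e^(−4.868) = 0.007690.
C_P = 0.0550×1.27/(0.183−0.0550) × (0.2315−0.007690) = 0.5457×0.2239 = 0.1222 kmol/m³.

0.122 kmol/m³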